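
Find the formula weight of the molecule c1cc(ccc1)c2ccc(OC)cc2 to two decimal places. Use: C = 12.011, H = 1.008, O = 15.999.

184.24

Molecular formula: C13H12O.
M = 13×12.011 + 12×1.008 + 1×15.999 = 184.24 g/mol.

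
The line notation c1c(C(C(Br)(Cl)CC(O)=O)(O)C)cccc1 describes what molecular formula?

Heavy atoms from the SMILES: 1 Br, 11 C, 1 Cl, 3 O.
Implicit hydrogens by atom environment:
  5 × C (aromatic): 1 H each → 5
  3 × C: no H
  2 × O: 1 H each → 2
  1 × Br: no H
  1 × C: 3 H
  1 × C: 2 H
  1 × C (aromatic): no H
  1 × Cl: no H
  1 × O: no H
  Total hydrogens = 12.
Molecular formula: C11H12BrClO3

C11H12BrClO3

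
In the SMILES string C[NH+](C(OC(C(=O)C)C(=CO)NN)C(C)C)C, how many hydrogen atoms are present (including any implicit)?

24

Hydrogens are implicit in SMILES; fill each atom to its normal valence:
  5 × C: 3 H each → 15
  4 × C: 1 H each → 4
  2 × C: no H
  2 × O: no H
  1 × N: 2 H
  1 × N (charge +1): 1 H
  1 × N: 1 H
  1 × O: 1 H
  Total hydrogens = 24.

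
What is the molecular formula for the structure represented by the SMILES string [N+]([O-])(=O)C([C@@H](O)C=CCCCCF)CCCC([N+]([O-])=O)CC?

C14H25FN2O5

Heavy atoms from the SMILES: 14 C, 1 F, 2 N, 5 O.
Implicit hydrogens by atom environment:
  8 × C: 2 H each → 16
  5 × C: 1 H each → 5
  2 × N (charge +1): no H
  2 × O: no H
  2 × O (charge -1): no H
  1 × C: 3 H
  1 × F: no H
  1 × O: 1 H
  Total hydrogens = 25.
Molecular formula: C14H25FN2O5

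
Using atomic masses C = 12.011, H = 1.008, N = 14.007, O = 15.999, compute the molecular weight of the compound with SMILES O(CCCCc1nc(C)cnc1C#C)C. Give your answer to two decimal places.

Molecular formula: C12H16N2O.
M = 12×12.011 + 16×1.008 + 2×14.007 + 1×15.999 = 204.27 g/mol.

204.27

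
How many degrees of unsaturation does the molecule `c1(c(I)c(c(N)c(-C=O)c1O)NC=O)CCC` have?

Molecular formula from the SMILES: C11H13IN2O3.
DoU = (2C + 2 + N − H − X)/2 = (2·11 + 2 + 2 − 13 − 1)/2 = 12/2 = 6.
(Structurally: 1 ring(s) + 5 π bond(s) = 6.)

6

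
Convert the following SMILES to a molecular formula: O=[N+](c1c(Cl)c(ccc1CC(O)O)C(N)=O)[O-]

Heavy atoms from the SMILES: 9 C, 1 Cl, 2 N, 5 O.
Implicit hydrogens by atom environment:
  4 × C (aromatic): no H
  2 × C (aromatic): 1 H each → 2
  2 × O: 1 H each → 2
  2 × O: no H
  1 × C: 2 H
  1 × C: 1 H
  1 × C: no H
  1 × Cl: no H
  1 × N: 2 H
  1 × N (charge +1): no H
  1 × O (charge -1): no H
  Total hydrogens = 9.
Molecular formula: C9H9ClN2O5

C9H9ClN2O5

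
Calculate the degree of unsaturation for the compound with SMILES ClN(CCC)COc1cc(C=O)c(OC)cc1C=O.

6

Molecular formula from the SMILES: C13H16ClNO4.
DoU = (2C + 2 + N − H − X)/2 = (2·13 + 2 + 1 − 16 − 1)/2 = 12/2 = 6.
(Structurally: 1 ring(s) + 5 π bond(s) = 6.)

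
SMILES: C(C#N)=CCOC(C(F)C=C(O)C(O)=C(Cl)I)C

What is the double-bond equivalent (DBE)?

Molecular formula from the SMILES: C11H12ClFINO3.
DoU = (2C + 2 + N − H − X)/2 = (2·11 + 2 + 1 − 12 − 3)/2 = 10/2 = 5.
(Structurally: 0 ring(s) + 5 π bond(s) = 5.)

5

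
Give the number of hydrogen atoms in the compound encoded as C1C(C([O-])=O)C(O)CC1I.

Hydrogens are implicit in SMILES; fill each atom to its normal valence:
  3 × C: 1 H each → 3
  2 × C: 2 H each → 4
  1 × C: no H
  1 × I: no H
  1 × O: 1 H
  1 × O: no H
  1 × O (charge -1): no H
  Total hydrogens = 8.

8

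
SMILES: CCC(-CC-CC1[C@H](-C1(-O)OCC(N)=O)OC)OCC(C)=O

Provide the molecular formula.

Heavy atoms from the SMILES: 15 C, 1 N, 6 O.
Implicit hydrogens by atom environment:
  6 × C: 2 H each → 12
  5 × O: no H
  3 × C: 3 H each → 9
  3 × C: 1 H each → 3
  3 × C: no H
  1 × N: 2 H
  1 × O: 1 H
  Total hydrogens = 27.
Molecular formula: C15H27NO6

C15H27NO6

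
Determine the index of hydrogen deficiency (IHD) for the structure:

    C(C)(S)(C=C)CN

1

Molecular formula from the SMILES: C5H11NS.
DoU = (2C + 2 + N − H − X)/2 = (2·5 + 2 + 1 − 11 − 0)/2 = 2/2 = 1.
(Structurally: 0 ring(s) + 1 π bond(s) = 1.)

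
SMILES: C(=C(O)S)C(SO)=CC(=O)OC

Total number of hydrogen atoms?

Hydrogens are implicit in SMILES; fill each atom to its normal valence:
  3 × C: no H
  2 × C: 1 H each → 2
  2 × O: 1 H each → 2
  2 × O: no H
  1 × C: 3 H
  1 × S: 1 H
  1 × S: no H
  Total hydrogens = 8.

8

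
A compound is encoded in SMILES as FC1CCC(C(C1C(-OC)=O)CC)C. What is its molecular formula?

Heavy atoms from the SMILES: 11 C, 1 F, 2 O.
Implicit hydrogens by atom environment:
  4 × C: 1 H each → 4
  3 × C: 3 H each → 9
  3 × C: 2 H each → 6
  2 × O: no H
  1 × C: no H
  1 × F: no H
  Total hydrogens = 19.
Molecular formula: C11H19FO2

C11H19FO2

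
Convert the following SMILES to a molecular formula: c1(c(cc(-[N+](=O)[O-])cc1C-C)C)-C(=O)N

C10H12N2O3

Heavy atoms from the SMILES: 10 C, 2 N, 3 O.
Implicit hydrogens by atom environment:
  4 × C (aromatic): no H
  2 × C: 3 H each → 6
  2 × C (aromatic): 1 H each → 2
  2 × O: no H
  1 × C: 2 H
  1 × C: no H
  1 × N: 2 H
  1 × N (charge +1): no H
  1 × O (charge -1): no H
  Total hydrogens = 12.
Molecular formula: C10H12N2O3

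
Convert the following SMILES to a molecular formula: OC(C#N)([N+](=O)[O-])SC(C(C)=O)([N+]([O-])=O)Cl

Heavy atoms from the SMILES: 5 C, 1 Cl, 3 N, 6 O, 1 S.
Implicit hydrogens by atom environment:
  4 × C: no H
  3 × O: no H
  2 × N (charge +1): no H
  2 × O (charge -1): no H
  1 × C: 3 H
  1 × Cl: no H
  1 × N: no H
  1 × O: 1 H
  1 × S: no H
  Total hydrogens = 4.
Molecular formula: C5H4ClN3O6S

C5H4ClN3O6S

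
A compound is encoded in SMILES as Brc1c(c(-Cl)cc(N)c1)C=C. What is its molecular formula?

C8H7BrClN

Heavy atoms from the SMILES: 1 Br, 8 C, 1 Cl, 1 N.
Implicit hydrogens by atom environment:
  4 × C (aromatic): no H
  2 × C (aromatic): 1 H each → 2
  1 × Br: no H
  1 × C: 2 H
  1 × C: 1 H
  1 × Cl: no H
  1 × N: 2 H
  Total hydrogens = 7.
Molecular formula: C8H7BrClN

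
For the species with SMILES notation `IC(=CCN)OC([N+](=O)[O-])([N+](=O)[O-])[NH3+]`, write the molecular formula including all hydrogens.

C4H8IN4O5+

Heavy atoms from the SMILES: 4 C, 1 I, 4 N, 5 O.
Implicit hydrogens by atom environment:
  3 × O: no H
  2 × C: no H
  2 × N (charge +1): no H
  2 × O (charge -1): no H
  1 × C: 2 H
  1 × C: 1 H
  1 × I: no H
  1 × N (charge +1): 3 H
  1 × N: 2 H
  Total hydrogens = 8.
Net charge +1.
Molecular formula: C4H8IN4O5+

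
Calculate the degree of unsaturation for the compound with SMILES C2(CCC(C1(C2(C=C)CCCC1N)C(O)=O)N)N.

Molecular formula from the SMILES: C13H23N3O2.
DoU = (2C + 2 + N − H − X)/2 = (2·13 + 2 + 3 − 23 − 0)/2 = 8/2 = 4.
(Structurally: 2 ring(s) + 2 π bond(s) = 4.)

4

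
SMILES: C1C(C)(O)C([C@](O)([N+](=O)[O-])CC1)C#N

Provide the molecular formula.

C8H12N2O4

Heavy atoms from the SMILES: 8 C, 2 N, 4 O.
Implicit hydrogens by atom environment:
  3 × C: 2 H each → 6
  3 × C: no H
  2 × O: 1 H each → 2
  1 × C: 3 H
  1 × C: 1 H
  1 × N (charge +1): no H
  1 × N: no H
  1 × O: no H
  1 × O (charge -1): no H
  Total hydrogens = 12.
Molecular formula: C8H12N2O4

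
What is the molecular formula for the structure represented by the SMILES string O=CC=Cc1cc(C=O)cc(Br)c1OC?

C11H9BrO3

Heavy atoms from the SMILES: 1 Br, 11 C, 3 O.
Implicit hydrogens by atom environment:
  4 × C: 1 H each → 4
  4 × C (aromatic): no H
  3 × O: no H
  2 × C (aromatic): 1 H each → 2
  1 × Br: no H
  1 × C: 3 H
  Total hydrogens = 9.
Molecular formula: C11H9BrO3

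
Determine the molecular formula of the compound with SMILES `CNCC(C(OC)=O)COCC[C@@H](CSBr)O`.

Heavy atoms from the SMILES: 1 Br, 10 C, 1 N, 4 O, 1 S.
Implicit hydrogens by atom environment:
  5 × C: 2 H each → 10
  3 × O: no H
  2 × C: 3 H each → 6
  2 × C: 1 H each → 2
  1 × Br: no H
  1 × C: no H
  1 × N: 1 H
  1 × O: 1 H
  1 × S: no H
  Total hydrogens = 20.
Molecular formula: C10H20BrNO4S

C10H20BrNO4S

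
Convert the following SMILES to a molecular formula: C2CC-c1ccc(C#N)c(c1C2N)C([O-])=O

Heavy atoms from the SMILES: 12 C, 2 N, 2 O.
Implicit hydrogens by atom environment:
  4 × C (aromatic): no H
  3 × C: 2 H each → 6
  2 × C (aromatic): 1 H each → 2
  2 × C: no H
  1 × C: 1 H
  1 × N: 2 H
  1 × N: no H
  1 × O: no H
  1 × O (charge -1): no H
  Total hydrogens = 11.
Net charge -1.
Molecular formula: C12H11N2O2-

C12H11N2O2-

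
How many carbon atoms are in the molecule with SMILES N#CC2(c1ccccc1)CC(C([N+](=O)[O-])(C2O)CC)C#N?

The symbol for carbon appears 15 times in the SMILES. Lowercase c denotes aromatic carbon and counts toward C.

15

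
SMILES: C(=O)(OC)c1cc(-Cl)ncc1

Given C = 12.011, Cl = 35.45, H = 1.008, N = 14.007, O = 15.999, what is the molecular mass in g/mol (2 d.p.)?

171.58

Molecular formula: C7H6ClNO2.
M = 7×12.011 + 1×35.45 + 6×1.008 + 1×14.007 + 2×15.999 = 171.58 g/mol.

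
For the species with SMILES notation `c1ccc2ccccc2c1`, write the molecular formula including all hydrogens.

Heavy atoms from the SMILES: 10 C.
Implicit hydrogens by atom environment:
  8 × C (aromatic): 1 H each → 8
  2 × C (aromatic): no H
  Total hydrogens = 8.
Molecular formula: C10H8

C10H8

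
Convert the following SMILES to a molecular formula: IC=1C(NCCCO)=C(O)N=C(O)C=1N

C8H12IN3O3

Heavy atoms from the SMILES: 8 C, 1 I, 3 N, 3 O.
Implicit hydrogens by atom environment:
  5 × C (aromatic): no H
  3 × C: 2 H each → 6
  3 × O: 1 H each → 3
  1 × I: no H
  1 × N: 2 H
  1 × N: 1 H
  1 × N (aromatic): no H
  Total hydrogens = 12.
Molecular formula: C8H12IN3O3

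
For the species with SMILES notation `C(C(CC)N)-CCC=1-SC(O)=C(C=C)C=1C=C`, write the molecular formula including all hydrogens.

Heavy atoms from the SMILES: 14 C, 1 N, 1 O, 1 S.
Implicit hydrogens by atom environment:
  6 × C: 2 H each → 12
  4 × C (aromatic): no H
  3 × C: 1 H each → 3
  1 × C: 3 H
  1 × N: 2 H
  1 × O: 1 H
  1 × S (aromatic): no H
  Total hydrogens = 21.
Molecular formula: C14H21NOS

C14H21NOS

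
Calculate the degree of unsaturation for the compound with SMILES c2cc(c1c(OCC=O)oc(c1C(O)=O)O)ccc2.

9

Molecular formula from the SMILES: C13H10O6.
DoU = (2C + 2 + N − H − X)/2 = (2·13 + 2 + 0 − 10 − 0)/2 = 18/2 = 9.
(Structurally: 2 ring(s) + 7 π bond(s) = 9.)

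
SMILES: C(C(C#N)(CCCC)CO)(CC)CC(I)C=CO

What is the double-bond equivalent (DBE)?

Molecular formula from the SMILES: C14H24INO2.
DoU = (2C + 2 + N − H − X)/2 = (2·14 + 2 + 1 − 24 − 1)/2 = 6/2 = 3.
(Structurally: 0 ring(s) + 3 π bond(s) = 3.)

3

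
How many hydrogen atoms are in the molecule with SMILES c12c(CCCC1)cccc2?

Hydrogens are implicit in SMILES; fill each atom to its normal valence:
  4 × C: 2 H each → 8
  4 × C (aromatic): 1 H each → 4
  2 × C (aromatic): no H
  Total hydrogens = 12.

12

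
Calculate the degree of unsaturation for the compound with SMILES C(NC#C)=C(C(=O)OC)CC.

Molecular formula from the SMILES: C8H11NO2.
DoU = (2C + 2 + N − H − X)/2 = (2·8 + 2 + 1 − 11 − 0)/2 = 8/2 = 4.
(Structurally: 0 ring(s) + 4 π bond(s) = 4.)

4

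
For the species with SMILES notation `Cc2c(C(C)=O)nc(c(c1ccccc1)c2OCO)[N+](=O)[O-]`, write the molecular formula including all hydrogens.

C15H14N2O5

Heavy atoms from the SMILES: 15 C, 2 N, 5 O.
Implicit hydrogens by atom environment:
  6 × C (aromatic): no H
  5 × C (aromatic): 1 H each → 5
  3 × O: no H
  2 × C: 3 H each → 6
  1 × C: 2 H
  1 × C: no H
  1 × N (aromatic): no H
  1 × N (charge +1): no H
  1 × O: 1 H
  1 × O (charge -1): no H
  Total hydrogens = 14.
Molecular formula: C15H14N2O5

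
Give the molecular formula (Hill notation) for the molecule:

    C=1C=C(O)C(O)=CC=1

Heavy atoms from the SMILES: 6 C, 2 O.
Implicit hydrogens by atom environment:
  4 × C (aromatic): 1 H each → 4
  2 × C (aromatic): no H
  2 × O: 1 H each → 2
  Total hydrogens = 6.
Molecular formula: C6H6O2

C6H6O2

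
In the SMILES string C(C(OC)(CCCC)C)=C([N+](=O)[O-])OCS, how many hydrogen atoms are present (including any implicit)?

19

Hydrogens are implicit in SMILES; fill each atom to its normal valence:
  4 × C: 2 H each → 8
  3 × C: 3 H each → 9
  3 × O: no H
  2 × C: no H
  1 × C: 1 H
  1 × N (charge +1): no H
  1 × O (charge -1): no H
  1 × S: 1 H
  Total hydrogens = 19.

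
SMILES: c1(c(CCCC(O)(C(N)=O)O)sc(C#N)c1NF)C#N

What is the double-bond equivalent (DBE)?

Molecular formula from the SMILES: C11H11FN4O3S.
DoU = (2C + 2 + N − H − X)/2 = (2·11 + 2 + 4 − 11 − 1)/2 = 16/2 = 8.
(Structurally: 1 ring(s) + 7 π bond(s) = 8.)

8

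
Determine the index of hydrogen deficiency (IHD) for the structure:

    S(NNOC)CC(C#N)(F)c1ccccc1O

Molecular formula from the SMILES: C10H12FN3O2S.
DoU = (2C + 2 + N − H − X)/2 = (2·10 + 2 + 3 − 12 − 1)/2 = 12/2 = 6.
(Structurally: 1 ring(s) + 5 π bond(s) = 6.)

6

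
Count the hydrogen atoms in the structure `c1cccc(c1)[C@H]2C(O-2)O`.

8

Hydrogens are implicit in SMILES; fill each atom to its normal valence:
  5 × C (aromatic): 1 H each → 5
  2 × C: 1 H each → 2
  1 × C (aromatic): no H
  1 × O: 1 H
  1 × O: no H
  Total hydrogens = 8.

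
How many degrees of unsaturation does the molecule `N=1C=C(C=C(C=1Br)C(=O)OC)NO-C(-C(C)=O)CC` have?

Molecular formula from the SMILES: C12H15BrN2O4.
DoU = (2C + 2 + N − H − X)/2 = (2·12 + 2 + 2 − 15 − 1)/2 = 12/2 = 6.
(Structurally: 1 ring(s) + 5 π bond(s) = 6.)

6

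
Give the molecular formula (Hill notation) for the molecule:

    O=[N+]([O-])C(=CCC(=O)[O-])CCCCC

C9H14NO4-

Heavy atoms from the SMILES: 9 C, 1 N, 4 O.
Implicit hydrogens by atom environment:
  5 × C: 2 H each → 10
  2 × C: no H
  2 × O: no H
  2 × O (charge -1): no H
  1 × C: 3 H
  1 × C: 1 H
  1 × N (charge +1): no H
  Total hydrogens = 14.
Net charge -1.
Molecular formula: C9H14NO4-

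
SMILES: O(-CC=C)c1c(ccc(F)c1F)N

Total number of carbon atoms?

9

The symbol for carbon appears 9 times in the SMILES. Lowercase c denotes aromatic carbon and counts toward C.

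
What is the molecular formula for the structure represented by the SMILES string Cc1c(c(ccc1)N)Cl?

C7H8ClN

Heavy atoms from the SMILES: 7 C, 1 Cl, 1 N.
Implicit hydrogens by atom environment:
  3 × C (aromatic): 1 H each → 3
  3 × C (aromatic): no H
  1 × C: 3 H
  1 × Cl: no H
  1 × N: 2 H
  Total hydrogens = 8.
Molecular formula: C7H8ClN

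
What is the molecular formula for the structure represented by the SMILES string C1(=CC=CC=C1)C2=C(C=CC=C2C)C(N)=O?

Heavy atoms from the SMILES: 14 C, 1 N, 1 O.
Implicit hydrogens by atom environment:
  8 × C (aromatic): 1 H each → 8
  4 × C (aromatic): no H
  1 × C: 3 H
  1 × C: no H
  1 × N: 2 H
  1 × O: no H
  Total hydrogens = 13.
Molecular formula: C14H13NO

C14H13NO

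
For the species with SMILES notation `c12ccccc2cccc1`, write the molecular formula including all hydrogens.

C10H8

Heavy atoms from the SMILES: 10 C.
Implicit hydrogens by atom environment:
  8 × C (aromatic): 1 H each → 8
  2 × C (aromatic): no H
  Total hydrogens = 8.
Molecular formula: C10H8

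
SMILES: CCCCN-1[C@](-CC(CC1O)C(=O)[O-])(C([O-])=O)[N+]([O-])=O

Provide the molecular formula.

Heavy atoms from the SMILES: 11 C, 2 N, 7 O.
Implicit hydrogens by atom environment:
  5 × C: 2 H each → 10
  3 × C: no H
  3 × O: no H
  3 × O (charge -1): no H
  2 × C: 1 H each → 2
  1 × C: 3 H
  1 × N: no H
  1 × N (charge +1): no H
  1 × O: 1 H
  Total hydrogens = 16.
Net charge -2.
Molecular formula: [C11H16N2O7]2-

[C11H16N2O7]2-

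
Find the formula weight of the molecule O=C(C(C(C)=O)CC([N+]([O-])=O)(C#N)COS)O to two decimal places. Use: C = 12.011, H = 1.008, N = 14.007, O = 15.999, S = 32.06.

262.24

Molecular formula: C8H10N2O6S.
M = 8×12.011 + 10×1.008 + 2×14.007 + 6×15.999 + 1×32.06 = 262.24 g/mol.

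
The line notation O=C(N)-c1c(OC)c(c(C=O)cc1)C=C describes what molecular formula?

C11H11NO3

Heavy atoms from the SMILES: 11 C, 1 N, 3 O.
Implicit hydrogens by atom environment:
  4 × C (aromatic): no H
  3 × O: no H
  2 × C (aromatic): 1 H each → 2
  2 × C: 1 H each → 2
  1 × C: 3 H
  1 × C: 2 H
  1 × C: no H
  1 × N: 2 H
  Total hydrogens = 11.
Molecular formula: C11H11NO3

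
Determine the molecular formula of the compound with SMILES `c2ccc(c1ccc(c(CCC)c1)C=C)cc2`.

Heavy atoms from the SMILES: 17 C.
Implicit hydrogens by atom environment:
  8 × C (aromatic): 1 H each → 8
  4 × C (aromatic): no H
  3 × C: 2 H each → 6
  1 × C: 3 H
  1 × C: 1 H
  Total hydrogens = 18.
Molecular formula: C17H18

C17H18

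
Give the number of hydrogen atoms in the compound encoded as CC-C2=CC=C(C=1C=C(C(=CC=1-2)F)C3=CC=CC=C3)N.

Hydrogens are implicit in SMILES; fill each atom to its normal valence:
  9 × C (aromatic): 1 H each → 9
  7 × C (aromatic): no H
  1 × C: 3 H
  1 × C: 2 H
  1 × F: no H
  1 × N: 2 H
  Total hydrogens = 16.

16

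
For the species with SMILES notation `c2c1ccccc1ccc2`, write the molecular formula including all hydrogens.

C10H8

Heavy atoms from the SMILES: 10 C.
Implicit hydrogens by atom environment:
  8 × C (aromatic): 1 H each → 8
  2 × C (aromatic): no H
  Total hydrogens = 8.
Molecular formula: C10H8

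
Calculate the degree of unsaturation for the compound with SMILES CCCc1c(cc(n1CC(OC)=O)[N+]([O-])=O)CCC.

5

Molecular formula from the SMILES: C13H20N2O4.
DoU = (2C + 2 + N − H − X)/2 = (2·13 + 2 + 2 − 20 − 0)/2 = 10/2 = 5.
(Structurally: 1 ring(s) + 4 π bond(s) = 5.)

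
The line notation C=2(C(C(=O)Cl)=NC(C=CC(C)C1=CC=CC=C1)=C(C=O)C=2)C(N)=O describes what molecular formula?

C18H15ClN2O3

Heavy atoms from the SMILES: 18 C, 1 Cl, 2 N, 3 O.
Implicit hydrogens by atom environment:
  6 × C (aromatic): 1 H each → 6
  5 × C (aromatic): no H
  4 × C: 1 H each → 4
  3 × O: no H
  2 × C: no H
  1 × C: 3 H
  1 × Cl: no H
  1 × N: 2 H
  1 × N (aromatic): no H
  Total hydrogens = 15.
Molecular formula: C18H15ClN2O3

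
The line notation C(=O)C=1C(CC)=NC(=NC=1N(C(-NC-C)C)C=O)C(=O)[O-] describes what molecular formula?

Heavy atoms from the SMILES: 13 C, 4 N, 4 O.
Implicit hydrogens by atom environment:
  4 × C (aromatic): no H
  3 × C: 3 H each → 9
  3 × C: 1 H each → 3
  3 × O: no H
  2 × C: 2 H each → 4
  2 × N (aromatic): no H
  1 × C: no H
  1 × N: 1 H
  1 × N: no H
  1 × O (charge -1): no H
  Total hydrogens = 17.
Net charge -1.
Molecular formula: C13H17N4O4-

C13H17N4O4-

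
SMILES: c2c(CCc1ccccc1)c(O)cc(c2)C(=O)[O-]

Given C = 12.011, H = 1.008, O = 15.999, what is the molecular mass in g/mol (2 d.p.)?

241.27

Molecular formula: C15H13O3-.
M = 15×12.011 + 13×1.008 + 3×15.999 = 241.27 g/mol.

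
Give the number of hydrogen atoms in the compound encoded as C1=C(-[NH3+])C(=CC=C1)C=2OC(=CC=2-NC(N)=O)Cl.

11

Hydrogens are implicit in SMILES; fill each atom to its normal valence:
  5 × C (aromatic): 1 H each → 5
  5 × C (aromatic): no H
  1 × C: no H
  1 × Cl: no H
  1 × N (charge +1): 3 H
  1 × N: 2 H
  1 × N: 1 H
  1 × O (aromatic): no H
  1 × O: no H
  Total hydrogens = 11.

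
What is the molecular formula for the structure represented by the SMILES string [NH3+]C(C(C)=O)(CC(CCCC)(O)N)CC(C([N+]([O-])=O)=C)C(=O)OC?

Heavy atoms from the SMILES: 15 C, 3 N, 6 O.
Implicit hydrogens by atom environment:
  6 × C: 2 H each → 12
  5 × C: no H
  4 × O: no H
  3 × C: 3 H each → 9
  1 × C: 1 H
  1 × N (charge +1): 3 H
  1 × N: 2 H
  1 × N (charge +1): no H
  1 × O: 1 H
  1 × O (charge -1): no H
  Total hydrogens = 28.
Net charge +1.
Molecular formula: C15H28N3O6+

C15H28N3O6+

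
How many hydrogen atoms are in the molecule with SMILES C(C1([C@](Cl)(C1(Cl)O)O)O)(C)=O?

Hydrogens are implicit in SMILES; fill each atom to its normal valence:
  4 × C: no H
  3 × O: 1 H each → 3
  2 × Cl: no H
  1 × C: 3 H
  1 × O: no H
  Total hydrogens = 6.

6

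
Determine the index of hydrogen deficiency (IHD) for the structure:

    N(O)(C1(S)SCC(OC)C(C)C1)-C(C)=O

Molecular formula from the SMILES: C9H17NO3S2.
DoU = (2C + 2 + N − H − X)/2 = (2·9 + 2 + 1 − 17 − 0)/2 = 4/2 = 2.
(Structurally: 1 ring(s) + 1 π bond(s) = 2.)

2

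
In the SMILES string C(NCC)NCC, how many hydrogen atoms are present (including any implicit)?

14

Hydrogens are implicit in SMILES; fill each atom to its normal valence:
  3 × C: 2 H each → 6
  2 × C: 3 H each → 6
  2 × N: 1 H each → 2
  Total hydrogens = 14.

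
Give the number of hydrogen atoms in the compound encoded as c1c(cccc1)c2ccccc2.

10

Hydrogens are implicit in SMILES; fill each atom to its normal valence:
  10 × C (aromatic): 1 H each → 10
  2 × C (aromatic): no H
  Total hydrogens = 10.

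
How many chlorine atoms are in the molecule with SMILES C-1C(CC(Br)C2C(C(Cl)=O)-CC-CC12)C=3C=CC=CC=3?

The symbol for chlorine appears 1 time in the SMILES.

1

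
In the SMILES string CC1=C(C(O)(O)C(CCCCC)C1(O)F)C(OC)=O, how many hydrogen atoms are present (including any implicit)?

21

Hydrogens are implicit in SMILES; fill each atom to its normal valence:
  5 × C: no H
  4 × C: 2 H each → 8
  3 × C: 3 H each → 9
  3 × O: 1 H each → 3
  2 × O: no H
  1 × C: 1 H
  1 × F: no H
  Total hydrogens = 21.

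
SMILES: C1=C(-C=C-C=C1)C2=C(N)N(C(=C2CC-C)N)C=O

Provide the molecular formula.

C14H17N3O

Heavy atoms from the SMILES: 14 C, 3 N, 1 O.
Implicit hydrogens by atom environment:
  5 × C (aromatic): 1 H each → 5
  5 × C (aromatic): no H
  2 × C: 2 H each → 4
  2 × N: 2 H each → 4
  1 × C: 3 H
  1 × C: 1 H
  1 × N (aromatic): no H
  1 × O: no H
  Total hydrogens = 17.
Molecular formula: C14H17N3O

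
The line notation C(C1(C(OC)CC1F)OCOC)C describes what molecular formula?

Heavy atoms from the SMILES: 9 C, 1 F, 3 O.
Implicit hydrogens by atom environment:
  3 × C: 3 H each → 9
  3 × C: 2 H each → 6
  3 × O: no H
  2 × C: 1 H each → 2
  1 × C: no H
  1 × F: no H
  Total hydrogens = 17.
Molecular formula: C9H17FO3

C9H17FO3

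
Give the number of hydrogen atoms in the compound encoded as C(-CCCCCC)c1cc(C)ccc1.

Hydrogens are implicit in SMILES; fill each atom to its normal valence:
  6 × C: 2 H each → 12
  4 × C (aromatic): 1 H each → 4
  2 × C: 3 H each → 6
  2 × C (aromatic): no H
  Total hydrogens = 22.

22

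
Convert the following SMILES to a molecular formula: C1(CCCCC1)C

Heavy atoms from the SMILES: 7 C.
Implicit hydrogens by atom environment:
  5 × C: 2 H each → 10
  1 × C: 3 H
  1 × C: 1 H
  Total hydrogens = 14.
Molecular formula: C7H14

C7H14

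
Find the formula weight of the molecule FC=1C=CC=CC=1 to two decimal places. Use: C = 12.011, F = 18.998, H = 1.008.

Molecular formula: C6H5F.
M = 6×12.011 + 1×18.998 + 5×1.008 = 96.10 g/mol.

96.10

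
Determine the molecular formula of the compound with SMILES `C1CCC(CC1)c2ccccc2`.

Heavy atoms from the SMILES: 12 C.
Implicit hydrogens by atom environment:
  5 × C: 2 H each → 10
  5 × C (aromatic): 1 H each → 5
  1 × C: 1 H
  1 × C (aromatic): no H
  Total hydrogens = 16.
Molecular formula: C12H16

C12H16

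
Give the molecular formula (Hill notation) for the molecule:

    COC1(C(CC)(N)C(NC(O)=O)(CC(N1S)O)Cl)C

C10H20ClN3O4S

Heavy atoms from the SMILES: 10 C, 1 Cl, 3 N, 4 O, 1 S.
Implicit hydrogens by atom environment:
  4 × C: no H
  3 × C: 3 H each → 9
  2 × C: 2 H each → 4
  2 × O: 1 H each → 2
  2 × O: no H
  1 × C: 1 H
  1 × Cl: no H
  1 × N: 2 H
  1 × N: 1 H
  1 × N: no H
  1 × S: 1 H
  Total hydrogens = 20.
Molecular formula: C10H20ClN3O4S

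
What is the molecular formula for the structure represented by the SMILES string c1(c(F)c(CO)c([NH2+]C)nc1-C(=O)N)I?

C8H10FIN3O2+

Heavy atoms from the SMILES: 8 C, 1 F, 1 I, 3 N, 2 O.
Implicit hydrogens by atom environment:
  5 × C (aromatic): no H
  1 × C: 3 H
  1 × C: 2 H
  1 × C: no H
  1 × F: no H
  1 × I: no H
  1 × N: 2 H
  1 × N (charge +1): 2 H
  1 × N (aromatic): no H
  1 × O: 1 H
  1 × O: no H
  Total hydrogens = 10.
Net charge +1.
Molecular formula: C8H10FIN3O2+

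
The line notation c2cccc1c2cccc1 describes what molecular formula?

Heavy atoms from the SMILES: 10 C.
Implicit hydrogens by atom environment:
  8 × C (aromatic): 1 H each → 8
  2 × C (aromatic): no H
  Total hydrogens = 8.
Molecular formula: C10H8

C10H8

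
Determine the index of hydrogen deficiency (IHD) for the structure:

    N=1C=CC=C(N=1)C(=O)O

Molecular formula from the SMILES: C5H4N2O2.
DoU = (2C + 2 + N − H − X)/2 = (2·5 + 2 + 2 − 4 − 0)/2 = 10/2 = 5.
(Structurally: 1 ring(s) + 4 π bond(s) = 5.)

5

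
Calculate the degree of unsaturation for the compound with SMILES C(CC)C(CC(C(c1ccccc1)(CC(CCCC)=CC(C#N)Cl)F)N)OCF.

Molecular formula from the SMILES: C23H33ClF2N2O.
DoU = (2C + 2 + N − H − X)/2 = (2·23 + 2 + 2 − 33 − 3)/2 = 14/2 = 7.
(Structurally: 1 ring(s) + 6 π bond(s) = 7.)

7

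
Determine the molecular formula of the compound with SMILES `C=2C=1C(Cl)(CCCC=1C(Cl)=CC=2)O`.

C10H10Cl2O

Heavy atoms from the SMILES: 10 C, 2 Cl, 1 O.
Implicit hydrogens by atom environment:
  3 × C: 2 H each → 6
  3 × C (aromatic): 1 H each → 3
  3 × C (aromatic): no H
  2 × Cl: no H
  1 × C: no H
  1 × O: 1 H
  Total hydrogens = 10.
Molecular formula: C10H10Cl2O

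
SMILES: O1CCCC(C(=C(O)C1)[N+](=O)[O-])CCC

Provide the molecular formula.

Heavy atoms from the SMILES: 10 C, 1 N, 4 O.
Implicit hydrogens by atom environment:
  6 × C: 2 H each → 12
  2 × C: no H
  2 × O: no H
  1 × C: 3 H
  1 × C: 1 H
  1 × N (charge +1): no H
  1 × O: 1 H
  1 × O (charge -1): no H
  Total hydrogens = 17.
Molecular formula: C10H17NO4

C10H17NO4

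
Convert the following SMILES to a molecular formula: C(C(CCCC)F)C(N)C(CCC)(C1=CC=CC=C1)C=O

C18H28FNO

Heavy atoms from the SMILES: 18 C, 1 F, 1 N, 1 O.
Implicit hydrogens by atom environment:
  6 × C: 2 H each → 12
  5 × C (aromatic): 1 H each → 5
  3 × C: 1 H each → 3
  2 × C: 3 H each → 6
  1 × C: no H
  1 × C (aromatic): no H
  1 × F: no H
  1 × N: 2 H
  1 × O: no H
  Total hydrogens = 28.
Molecular formula: C18H28FNO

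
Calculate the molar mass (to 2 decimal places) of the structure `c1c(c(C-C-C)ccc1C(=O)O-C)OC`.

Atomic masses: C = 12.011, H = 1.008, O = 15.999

208.26

Molecular formula: C12H16O3.
M = 12×12.011 + 16×1.008 + 3×15.999 = 208.26 g/mol.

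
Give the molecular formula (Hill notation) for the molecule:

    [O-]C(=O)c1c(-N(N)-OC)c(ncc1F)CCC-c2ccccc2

C16H17FN3O3-

Heavy atoms from the SMILES: 16 C, 1 F, 3 N, 3 O.
Implicit hydrogens by atom environment:
  6 × C (aromatic): 1 H each → 6
  5 × C (aromatic): no H
  3 × C: 2 H each → 6
  2 × O: no H
  1 × C: 3 H
  1 × C: no H
  1 × F: no H
  1 × N: 2 H
  1 × N (aromatic): no H
  1 × N: no H
  1 × O (charge -1): no H
  Total hydrogens = 17.
Net charge -1.
Molecular formula: C16H17FN3O3-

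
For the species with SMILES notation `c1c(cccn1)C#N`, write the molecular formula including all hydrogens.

Heavy atoms from the SMILES: 6 C, 2 N.
Implicit hydrogens by atom environment:
  4 × C (aromatic): 1 H each → 4
  1 × C (aromatic): no H
  1 × C: no H
  1 × N (aromatic): no H
  1 × N: no H
  Total hydrogens = 4.
Molecular formula: C6H4N2

C6H4N2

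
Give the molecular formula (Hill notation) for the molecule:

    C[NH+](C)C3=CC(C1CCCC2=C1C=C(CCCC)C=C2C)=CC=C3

Heavy atoms from the SMILES: 23 C, 1 N.
Implicit hydrogens by atom environment:
  6 × C: 2 H each → 12
  6 × C (aromatic): 1 H each → 6
  6 × C (aromatic): no H
  4 × C: 3 H each → 12
  1 × C: 1 H
  1 × N (charge +1): 1 H
  Total hydrogens = 32.
Net charge +1.
Molecular formula: C23H32N+

C23H32N+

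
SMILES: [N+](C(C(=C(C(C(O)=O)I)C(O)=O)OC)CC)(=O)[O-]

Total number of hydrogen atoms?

Hydrogens are implicit in SMILES; fill each atom to its normal valence:
  4 × C: no H
  4 × O: no H
  2 × C: 3 H each → 6
  2 × C: 1 H each → 2
  2 × O: 1 H each → 2
  1 × C: 2 H
  1 × I: no H
  1 × N (charge +1): no H
  1 × O (charge -1): no H
  Total hydrogens = 12.

12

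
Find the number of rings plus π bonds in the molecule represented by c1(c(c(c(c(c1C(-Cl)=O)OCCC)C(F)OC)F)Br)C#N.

7

Molecular formula from the SMILES: C13H11BrClF2NO3.
DoU = (2C + 2 + N − H − X)/2 = (2·13 + 2 + 1 − 11 − 4)/2 = 14/2 = 7.
(Structurally: 1 ring(s) + 6 π bond(s) = 7.)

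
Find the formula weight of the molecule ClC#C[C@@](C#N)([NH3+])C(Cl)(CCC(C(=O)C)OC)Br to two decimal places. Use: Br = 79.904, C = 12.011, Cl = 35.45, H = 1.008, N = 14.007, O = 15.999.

357.05

Molecular formula: C11H14BrCl2N2O2+.
M = 1×79.904 + 11×12.011 + 2×35.45 + 14×1.008 + 2×14.007 + 2×15.999 = 357.05 g/mol.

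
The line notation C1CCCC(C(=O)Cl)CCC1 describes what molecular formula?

Heavy atoms from the SMILES: 9 C, 1 Cl, 1 O.
Implicit hydrogens by atom environment:
  7 × C: 2 H each → 14
  1 × C: 1 H
  1 × C: no H
  1 × Cl: no H
  1 × O: no H
  Total hydrogens = 15.
Molecular formula: C9H15ClO

C9H15ClO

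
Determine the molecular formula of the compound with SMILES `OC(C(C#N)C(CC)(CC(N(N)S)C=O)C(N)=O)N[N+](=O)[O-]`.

C10H18N6O5S

Heavy atoms from the SMILES: 10 C, 6 N, 5 O, 1 S.
Implicit hydrogens by atom environment:
  4 × C: 1 H each → 4
  3 × C: no H
  3 × O: no H
  2 × C: 2 H each → 4
  2 × N: 2 H each → 4
  2 × N: no H
  1 × C: 3 H
  1 × N: 1 H
  1 × N (charge +1): no H
  1 × O: 1 H
  1 × O (charge -1): no H
  1 × S: 1 H
  Total hydrogens = 18.
Molecular formula: C10H18N6O5S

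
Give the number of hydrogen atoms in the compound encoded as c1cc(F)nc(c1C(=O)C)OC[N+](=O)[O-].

Hydrogens are implicit in SMILES; fill each atom to its normal valence:
  3 × C (aromatic): no H
  3 × O: no H
  2 × C (aromatic): 1 H each → 2
  1 × C: 3 H
  1 × C: 2 H
  1 × C: no H
  1 × F: no H
  1 × N (aromatic): no H
  1 × N (charge +1): no H
  1 × O (charge -1): no H
  Total hydrogens = 7.

7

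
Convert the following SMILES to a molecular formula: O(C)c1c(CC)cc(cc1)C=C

C11H14O

Heavy atoms from the SMILES: 11 C, 1 O.
Implicit hydrogens by atom environment:
  3 × C (aromatic): 1 H each → 3
  3 × C (aromatic): no H
  2 × C: 3 H each → 6
  2 × C: 2 H each → 4
  1 × C: 1 H
  1 × O: no H
  Total hydrogens = 14.
Molecular formula: C11H14O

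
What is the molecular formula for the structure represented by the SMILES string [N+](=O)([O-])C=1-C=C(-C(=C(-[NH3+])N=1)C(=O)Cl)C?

Heavy atoms from the SMILES: 7 C, 1 Cl, 3 N, 3 O.
Implicit hydrogens by atom environment:
  4 × C (aromatic): no H
  2 × O: no H
  1 × C: 3 H
  1 × C (aromatic): 1 H
  1 × C: no H
  1 × Cl: no H
  1 × N (charge +1): 3 H
  1 × N (aromatic): no H
  1 × N (charge +1): no H
  1 × O (charge -1): no H
  Total hydrogens = 7.
Net charge +1.
Molecular formula: C7H7ClN3O3+

C7H7ClN3O3+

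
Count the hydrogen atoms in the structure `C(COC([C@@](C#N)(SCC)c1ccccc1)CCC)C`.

Hydrogens are implicit in SMILES; fill each atom to its normal valence:
  5 × C: 2 H each → 10
  5 × C (aromatic): 1 H each → 5
  3 × C: 3 H each → 9
  2 × C: no H
  1 × C: 1 H
  1 × C (aromatic): no H
  1 × N: no H
  1 × O: no H
  1 × S: no H
  Total hydrogens = 25.

25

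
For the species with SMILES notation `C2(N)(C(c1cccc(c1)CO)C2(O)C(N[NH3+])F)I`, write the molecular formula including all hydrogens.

Heavy atoms from the SMILES: 11 C, 1 F, 1 I, 3 N, 2 O.
Implicit hydrogens by atom environment:
  4 × C (aromatic): 1 H each → 4
  2 × C: 1 H each → 2
  2 × C: no H
  2 × C (aromatic): no H
  2 × O: 1 H each → 2
  1 × C: 2 H
  1 × F: no H
  1 × I: no H
  1 × N (charge +1): 3 H
  1 × N: 2 H
  1 × N: 1 H
  Total hydrogens = 16.
Net charge +1.
Molecular formula: C11H16FIN3O2+

C11H16FIN3O2+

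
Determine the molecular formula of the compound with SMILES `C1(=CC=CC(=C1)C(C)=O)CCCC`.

C12H16O

Heavy atoms from the SMILES: 12 C, 1 O.
Implicit hydrogens by atom environment:
  4 × C (aromatic): 1 H each → 4
  3 × C: 2 H each → 6
  2 × C: 3 H each → 6
  2 × C (aromatic): no H
  1 × C: no H
  1 × O: no H
  Total hydrogens = 16.
Molecular formula: C12H16O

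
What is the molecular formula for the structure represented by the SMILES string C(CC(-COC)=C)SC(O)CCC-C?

C11H22O2S

Heavy atoms from the SMILES: 11 C, 2 O, 1 S.
Implicit hydrogens by atom environment:
  7 × C: 2 H each → 14
  2 × C: 3 H each → 6
  1 × C: 1 H
  1 × C: no H
  1 × O: 1 H
  1 × O: no H
  1 × S: no H
  Total hydrogens = 22.
Molecular formula: C11H22O2S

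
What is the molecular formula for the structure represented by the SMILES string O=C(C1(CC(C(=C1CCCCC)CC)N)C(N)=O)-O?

C14H24N2O3

Heavy atoms from the SMILES: 14 C, 2 N, 3 O.
Implicit hydrogens by atom environment:
  6 × C: 2 H each → 12
  5 × C: no H
  2 × C: 3 H each → 6
  2 × N: 2 H each → 4
  2 × O: no H
  1 × C: 1 H
  1 × O: 1 H
  Total hydrogens = 24.
Molecular formula: C14H24N2O3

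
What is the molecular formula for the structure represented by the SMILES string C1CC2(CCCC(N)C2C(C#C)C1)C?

Heavy atoms from the SMILES: 13 C, 1 N.
Implicit hydrogens by atom environment:
  6 × C: 2 H each → 12
  4 × C: 1 H each → 4
  2 × C: no H
  1 × C: 3 H
  1 × N: 2 H
  Total hydrogens = 21.
Molecular formula: C13H21N

C13H21N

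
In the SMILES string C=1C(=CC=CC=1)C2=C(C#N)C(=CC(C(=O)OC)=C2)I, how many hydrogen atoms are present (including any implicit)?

10

Hydrogens are implicit in SMILES; fill each atom to its normal valence:
  7 × C (aromatic): 1 H each → 7
  5 × C (aromatic): no H
  2 × C: no H
  2 × O: no H
  1 × C: 3 H
  1 × I: no H
  1 × N: no H
  Total hydrogens = 10.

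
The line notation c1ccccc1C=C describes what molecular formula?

C8H8

Heavy atoms from the SMILES: 8 C.
Implicit hydrogens by atom environment:
  5 × C (aromatic): 1 H each → 5
  1 × C: 2 H
  1 × C: 1 H
  1 × C (aromatic): no H
  Total hydrogens = 8.
Molecular formula: C8H8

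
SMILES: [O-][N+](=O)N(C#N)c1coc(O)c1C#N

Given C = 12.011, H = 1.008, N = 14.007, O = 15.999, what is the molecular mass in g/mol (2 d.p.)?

194.11

Molecular formula: C6H2N4O4.
M = 6×12.011 + 2×1.008 + 4×14.007 + 4×15.999 = 194.11 g/mol.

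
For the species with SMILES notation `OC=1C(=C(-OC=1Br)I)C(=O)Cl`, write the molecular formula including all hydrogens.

C5HBrClIO3

Heavy atoms from the SMILES: 1 Br, 5 C, 1 Cl, 1 I, 3 O.
Implicit hydrogens by atom environment:
  4 × C (aromatic): no H
  1 × Br: no H
  1 × C: no H
  1 × Cl: no H
  1 × I: no H
  1 × O: 1 H
  1 × O (aromatic): no H
  1 × O: no H
  Total hydrogens = 1.
Molecular formula: C5HBrClIO3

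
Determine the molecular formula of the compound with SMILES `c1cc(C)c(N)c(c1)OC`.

C8H11NO

Heavy atoms from the SMILES: 8 C, 1 N, 1 O.
Implicit hydrogens by atom environment:
  3 × C (aromatic): 1 H each → 3
  3 × C (aromatic): no H
  2 × C: 3 H each → 6
  1 × N: 2 H
  1 × O: no H
  Total hydrogens = 11.
Molecular formula: C8H11NO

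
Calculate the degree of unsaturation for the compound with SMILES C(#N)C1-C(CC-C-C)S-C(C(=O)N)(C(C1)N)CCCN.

4

Molecular formula from the SMILES: C14H26N4OS.
DoU = (2C + 2 + N − H − X)/2 = (2·14 + 2 + 4 − 26 − 0)/2 = 8/2 = 4.
(Structurally: 1 ring(s) + 3 π bond(s) = 4.)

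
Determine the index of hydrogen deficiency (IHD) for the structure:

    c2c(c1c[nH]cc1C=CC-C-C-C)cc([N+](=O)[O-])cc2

Molecular formula from the SMILES: C16H18N2O2.
DoU = (2C + 2 + N − H − X)/2 = (2·16 + 2 + 2 − 18 − 0)/2 = 18/2 = 9.
(Structurally: 2 ring(s) + 7 π bond(s) = 9.)

9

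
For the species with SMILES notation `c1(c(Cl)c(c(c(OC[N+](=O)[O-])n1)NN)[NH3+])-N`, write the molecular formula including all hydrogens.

Heavy atoms from the SMILES: 6 C, 1 Cl, 6 N, 3 O.
Implicit hydrogens by atom environment:
  5 × C (aromatic): no H
  2 × N: 2 H each → 4
  2 × O: no H
  1 × C: 2 H
  1 × Cl: no H
  1 × N (charge +1): 3 H
  1 × N: 1 H
  1 × N (aromatic): no H
  1 × N (charge +1): no H
  1 × O (charge -1): no H
  Total hydrogens = 10.
Net charge +1.
Molecular formula: C6H10ClN6O3+

C6H10ClN6O3+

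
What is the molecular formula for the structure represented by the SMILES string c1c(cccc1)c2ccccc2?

Heavy atoms from the SMILES: 12 C.
Implicit hydrogens by atom environment:
  10 × C (aromatic): 1 H each → 10
  2 × C (aromatic): no H
  Total hydrogens = 10.
Molecular formula: C12H10

C12H10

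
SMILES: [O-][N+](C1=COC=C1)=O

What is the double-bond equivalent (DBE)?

Molecular formula from the SMILES: C4H3NO3.
DoU = (2C + 2 + N − H − X)/2 = (2·4 + 2 + 1 − 3 − 0)/2 = 8/2 = 4.
(Structurally: 1 ring(s) + 3 π bond(s) = 4.)

4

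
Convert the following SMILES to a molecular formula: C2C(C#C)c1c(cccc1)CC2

C12H12

Heavy atoms from the SMILES: 12 C.
Implicit hydrogens by atom environment:
  4 × C (aromatic): 1 H each → 4
  3 × C: 2 H each → 6
  2 × C: 1 H each → 2
  2 × C (aromatic): no H
  1 × C: no H
  Total hydrogens = 12.
Molecular formula: C12H12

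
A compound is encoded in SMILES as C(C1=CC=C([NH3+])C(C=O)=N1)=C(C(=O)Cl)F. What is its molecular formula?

C9H7ClFN2O2+

Heavy atoms from the SMILES: 9 C, 1 Cl, 1 F, 2 N, 2 O.
Implicit hydrogens by atom environment:
  3 × C (aromatic): no H
  2 × C (aromatic): 1 H each → 2
  2 × C: 1 H each → 2
  2 × C: no H
  2 × O: no H
  1 × Cl: no H
  1 × F: no H
  1 × N (charge +1): 3 H
  1 × N (aromatic): no H
  Total hydrogens = 7.
Net charge +1.
Molecular formula: C9H7ClFN2O2+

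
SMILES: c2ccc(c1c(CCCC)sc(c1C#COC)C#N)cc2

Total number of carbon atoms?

The symbol for carbon appears 18 times in the SMILES. Lowercase c denotes aromatic carbon and counts toward C.

18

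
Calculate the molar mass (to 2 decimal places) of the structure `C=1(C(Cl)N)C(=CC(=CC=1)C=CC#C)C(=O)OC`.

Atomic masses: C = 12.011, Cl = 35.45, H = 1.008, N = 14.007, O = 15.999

Molecular formula: C13H12ClNO2.
M = 13×12.011 + 1×35.45 + 12×1.008 + 1×14.007 + 2×15.999 = 249.69 g/mol.

249.69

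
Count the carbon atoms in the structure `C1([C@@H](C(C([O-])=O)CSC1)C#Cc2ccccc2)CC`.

The symbol for carbon appears 16 times in the SMILES. Lowercase c denotes aromatic carbon and counts toward C.

16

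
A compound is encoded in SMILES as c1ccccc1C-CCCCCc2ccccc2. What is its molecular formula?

Heavy atoms from the SMILES: 18 C.
Implicit hydrogens by atom environment:
  10 × C (aromatic): 1 H each → 10
  6 × C: 2 H each → 12
  2 × C (aromatic): no H
  Total hydrogens = 22.
Molecular formula: C18H22

C18H22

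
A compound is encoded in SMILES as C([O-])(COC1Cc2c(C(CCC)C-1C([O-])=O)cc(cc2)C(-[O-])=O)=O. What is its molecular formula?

[C17H17O7]3-

Heavy atoms from the SMILES: 17 C, 7 O.
Implicit hydrogens by atom environment:
  4 × C: 2 H each → 8
  4 × O: no H
  3 × C (aromatic): 1 H each → 3
  3 × C: 1 H each → 3
  3 × C (aromatic): no H
  3 × C: no H
  3 × O (charge -1): no H
  1 × C: 3 H
  Total hydrogens = 17.
Net charge -3.
Molecular formula: [C17H17O7]3-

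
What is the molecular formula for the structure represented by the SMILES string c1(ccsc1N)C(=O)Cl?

Heavy atoms from the SMILES: 5 C, 1 Cl, 1 N, 1 O, 1 S.
Implicit hydrogens by atom environment:
  2 × C (aromatic): 1 H each → 2
  2 × C (aromatic): no H
  1 × C: no H
  1 × Cl: no H
  1 × N: 2 H
  1 × O: no H
  1 × S (aromatic): no H
  Total hydrogens = 4.
Molecular formula: C5H4ClNOS

C5H4ClNOS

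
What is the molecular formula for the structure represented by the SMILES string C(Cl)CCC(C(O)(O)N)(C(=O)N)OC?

Heavy atoms from the SMILES: 7 C, 1 Cl, 2 N, 4 O.
Implicit hydrogens by atom environment:
  3 × C: 2 H each → 6
  3 × C: no H
  2 × N: 2 H each → 4
  2 × O: 1 H each → 2
  2 × O: no H
  1 × C: 3 H
  1 × Cl: no H
  Total hydrogens = 15.
Molecular formula: C7H15ClN2O4

C7H15ClN2O4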